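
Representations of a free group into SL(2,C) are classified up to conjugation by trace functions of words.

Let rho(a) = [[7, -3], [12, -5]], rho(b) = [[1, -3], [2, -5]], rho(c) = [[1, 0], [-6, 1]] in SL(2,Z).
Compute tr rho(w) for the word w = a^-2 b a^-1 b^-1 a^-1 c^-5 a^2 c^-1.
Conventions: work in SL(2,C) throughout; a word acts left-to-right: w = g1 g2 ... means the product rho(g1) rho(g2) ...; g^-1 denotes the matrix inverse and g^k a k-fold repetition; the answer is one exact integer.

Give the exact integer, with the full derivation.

rho(a^-1) = [[-5, 3], [-12, 7]]
... * rho(a^-1) = [[-5, 3], [-12, 7]]  ->  [[-11, 6], [-24, 13]]
... * rho(b) = [[1, -3], [2, -5]]  ->  [[1, 3], [2, 7]]
... * rho(a^-1) = [[-5, 3], [-12, 7]]  ->  [[-41, 24], [-94, 55]]
... * rho(b^-1) = [[-5, 3], [-2, 1]]  ->  [[157, -99], [360, -227]]
... * rho(a^-1) = [[-5, 3], [-12, 7]]  ->  [[403, -222], [924, -509]]
... * rho(c^-1) = [[1, 0], [6, 1]]  ->  [[-929, -222], [-2130, -509]]
... * rho(c^-1) = [[1, 0], [6, 1]]  ->  [[-2261, -222], [-5184, -509]]
... * rho(c^-1) = [[1, 0], [6, 1]]  ->  [[-3593, -222], [-8238, -509]]
... * rho(c^-1) = [[1, 0], [6, 1]]  ->  [[-4925, -222], [-11292, -509]]
... * rho(c^-1) = [[1, 0], [6, 1]]  ->  [[-6257, -222], [-14346, -509]]
... * rho(a) = [[7, -3], [12, -5]]  ->  [[-46463, 19881], [-106530, 45583]]
... * rho(a) = [[7, -3], [12, -5]]  ->  [[-86669, 39984], [-198714, 91675]]
... * rho(c^-1) = [[1, 0], [6, 1]]  ->  [[153235, 39984], [351336, 91675]]
tr = 153235 + 91675 = 244910

244910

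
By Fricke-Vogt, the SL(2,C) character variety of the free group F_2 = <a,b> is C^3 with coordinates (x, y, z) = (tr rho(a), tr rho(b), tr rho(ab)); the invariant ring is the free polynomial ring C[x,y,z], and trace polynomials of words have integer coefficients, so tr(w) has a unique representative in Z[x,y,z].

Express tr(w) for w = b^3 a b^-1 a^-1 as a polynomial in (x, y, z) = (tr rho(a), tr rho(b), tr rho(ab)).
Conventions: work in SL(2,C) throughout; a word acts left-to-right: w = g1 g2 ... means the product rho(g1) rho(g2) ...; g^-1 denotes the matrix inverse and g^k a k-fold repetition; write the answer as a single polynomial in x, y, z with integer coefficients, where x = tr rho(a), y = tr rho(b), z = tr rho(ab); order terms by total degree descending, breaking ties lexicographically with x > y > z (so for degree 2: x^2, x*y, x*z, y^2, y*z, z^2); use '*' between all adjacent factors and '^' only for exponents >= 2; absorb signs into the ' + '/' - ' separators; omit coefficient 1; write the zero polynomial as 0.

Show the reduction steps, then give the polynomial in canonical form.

trace(b^2) = trace(b) * trace(b) - trace(1)   [square of b] = y^2 - 2
trace(b^3) = trace(b) * trace(b^2) - trace(b)   [square of b] = y^3 - 3*y
use: trace(b a b) = trace(b) * trace(a b) - trace(a)   [square of b] = y*z - x
trace(a b^3) = trace(b) * trace(b a b) - trace(b a)   [square of b] = y^2*z - x*y - z
trace(b^3 a b) = trace(b) * trace(a b^3) - trace(a b^2)   [square of b] = y^3*z - x*y^2 - 2*y*z + x
trace(a b a b) = trace(b a) * trace(b a) - trace(1)   [split at a repeated b] = z^2 - 2
trace(a b a) = trace(a) * trace(b a) - trace(b)   [square of a] = x*z - y
trace(a b a b^2) = trace(b) * trace(a b a b) - trace(a b a)   [square of b] = y*z^2 - x*z - y
trace(b^3 a b a) = trace(b) * trace(a b a b^2) - trace(a b a b)   [square of b] = y^2*z^2 - x*y*z - y^2 - z^2 + 2
trace(a^-1 b^3 a b) = trace(b^3 a b) * trace(a) - trace(b^3 a b a)   [inverse elimination on a] = x*y^3*z - x^2*y^2 - y^2*z^2 - x*y*z + x^2 + y^2 + z^2 - 2
apply: trace(b^3 a b^-1 a^-1) = trace(a^-1 b^3 a) * trace(b) - trace(a^-1 b^3 a b)   [inverse elimination on b] = -x*y^3*z + x^2*y^2 + y^4 + y^2*z^2 + x*y*z - x^2 - 4*y^2 - z^2 + 2

-x*y^3*z + x^2*y^2 + y^4 + y^2*z^2 + x*y*z - x^2 - 4*y^2 - z^2 + 2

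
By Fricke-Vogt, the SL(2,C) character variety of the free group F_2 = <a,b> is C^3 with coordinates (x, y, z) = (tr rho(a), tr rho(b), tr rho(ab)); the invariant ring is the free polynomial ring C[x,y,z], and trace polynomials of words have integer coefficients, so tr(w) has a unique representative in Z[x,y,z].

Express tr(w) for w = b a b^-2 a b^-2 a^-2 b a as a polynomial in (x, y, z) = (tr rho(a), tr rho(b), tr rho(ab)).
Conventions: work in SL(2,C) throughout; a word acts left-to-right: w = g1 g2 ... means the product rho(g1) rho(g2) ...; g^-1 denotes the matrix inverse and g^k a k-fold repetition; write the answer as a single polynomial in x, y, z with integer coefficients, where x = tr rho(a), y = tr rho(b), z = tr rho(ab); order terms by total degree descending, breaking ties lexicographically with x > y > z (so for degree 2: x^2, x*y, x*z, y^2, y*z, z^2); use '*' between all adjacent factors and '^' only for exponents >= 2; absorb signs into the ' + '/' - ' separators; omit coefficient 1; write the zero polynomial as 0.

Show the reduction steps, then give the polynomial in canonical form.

-x^3*y^4*z^2 + x^4*y^3*z + x^2*y^5*z + 2*x^2*y^3*z^3 - x*y^4*z^2 - x*y^2*z^4 - x^4*y*z - 6*x^2*y^3*z - x^2*y*z^3 + x^3*y^2 + x*y^4 + 6*x*y^2*z^2 + 3*x^2*y*z - y^3*z - y*z^3 - 3*x*y^2 + 3*y*z - x

trace(b a b a) = trace(b a) trace(b a) - trace(1)   [split at repeated b] = z^2 - 2
trace(a b a) = trace(a) trace(b a) - trace(b) = x*z - y
trace(b^2 a b a) = trace(b) trace(a b a b) - trace(a b a) = y*z^2 - x*z - y
trace(a b^2) = trace(b) trace(a b) - trace(a) = y*z - x
trace(b^2 a b) = trace(b) trace(a b^2) - trace(a b) = y^2*z - x*y - z
trace(b a b a^2 b) = trace(a) trace(b^2 a b a) - trace(b^2 a b) = x*y*z^2 - x^2*z - y^2*z + z
trace(b a b a b a) = trace(a b a b) trace(a b) - trace(b a)   [split at repeated a] = z^3 - 3*z
trace(b a b a^2 b a) = trace(a) trace(b a b a b a) - trace(b a b a b) = x*z^3 - y*z^2 - 2*x*z + y
trace(a^-1 b a b a^2 b) = trace(b a b a^2 b) trace(a) - trace(b a b a^2 b a) = x^2*y*z^2 - x^3*z - x*y^2*z - x*z^3 + y*z^2 + 3*x*z - y
trace(a b^-1 a^-1 b a b a) = trace(a^-1 b a b a^2) trace(b) - trace(a^-1 b a b a^2 b) = -x^2*y*z^2 + x^3*z + x*y^2*z + x*z^3 - 3*x*z - y
trace(a b a b a) = trace(a) trace(b a b a) - trace(b a b) = x*z^2 - y*z - x
trace(b a b a b a b) = trace(b) trace(a b a b a b) - trace(a b a b a) = y*z^3 - x*z^2 - 2*y*z + x
trace(b a b a b a b a) = trace(a b) trace(a b a b a b) - trace(a^-1 b^-1 a^-1 b^-1)   [split at repeated a] = z^4 - 4*z^2 + 2
trace(a^-1 b a b a b a b) = trace(b a b a b a b) trace(a) - trace(b a b a b a b a) = x*y*z^3 - x^2*z^2 - z^4 - 2*x*y*z + x^2 + 4*z^2 - 2
trace(a b^-1 a^-1 b a b a b) = trace(a^-1 b a b a b a) trace(b) - trace(a^-1 b a b a b a b) = -x*y*z^3 + x^2*z^2 + y^2*z^2 + z^4 + x*y*z - x^2 - y^2 - 4*z^2 + 2
trace(a^-1 b a b a b^-1 a b^-1) = trace(a b^-1 a^-1 b a b a) trace(b) - trace(a b^-1 a^-1 b a b a b) = -x^2*y^2*z^2 + x^3*y*z + x*y^3*z + 2*x*y*z^3 - x^2*z^2 - y^2*z^2 - z^4 - 4*x*y*z + x^2 + 4*z^2 - 2
trace(a^2 b a) = trace(a) trace(b a^2) - trace(b a) = x^2*z - x*y - z
trace(a b a b^-1 a) = trace(a^2 b a) trace(b) - trace(a^2 b a b) = x^2*y*z - x*y^2 - x*z^2 + x
trace(a b^-1 a^-2 b a b a b^-1) = trace(a^-1 b a b a b^-1 a b^-1) trace(a) - trace(a^-1 b a b a b^-1 a b^-1 a) = -x^3*y^2*z^2 + x^4*y*z + x^2*y^3*z + 2*x^2*y*z^3 - x^3*z^2 - x*y^2*z^2 - x*z^4 - 5*x^2*y*z + x^3 + x*y^2 + 5*x*z^2 - 3*x
trace(a b^-1 a^-2 b a b a) = trace(b a b a^2 b^-1 a^-1) trace(a) - trace(b a b a^2 b^-1) = -x^3*y*z^2 + x^4*z + x^2*y^2*z + x^2*z^3 - 4*x^2*z + z
trace(b^-1 a^-2 b a b a b^-2 a) = trace(a b^-1 a^-2 b a b a b^-1) trace(b) - trace(a b^-1 a^-2 b a b a) = -x^3*y^3*z^2 + x^4*y^2*z + x^2*y^4*z + 2*x^2*y^2*z^3 - x*y^3*z^2 - x*y*z^4 - x^4*z - 6*x^2*y^2*z - x^2*z^3 + x^3*y + x*y^3 + 5*x*y*z^2 + 4*x^2*z - 3*x*y - z
trace(a^-1 b a b a b) = trace(b a b a b) trace(a) - trace(b a b a b a) = x*y*z^2 - x^2*z - z^3 - x*y + 3*z
trace(a^-1 b a b a b^-1) = trace(a^-1 b a b a) trace(b) - trace(a^-1 b a b a b) = -x*y*z^2 + x^2*z + y^2*z + z^3 - 3*z
trace(a^-1 b a b a b^-2) = trace(a^-1 b a b a b^-1) trace(b) - trace(a^-1 b a b a) = -x*y^2*z^2 + x^2*y*z + y^3*z + y*z^3 - 4*y*z + x
trace(b a b^-2 a b^-2 a^-2 b a) = trace(b^-1 a^-2 b a b a b^-2 a) trace(b) - trace(b^-1 a^-2 b a b a b^-2 a b) = -x^3*y^4*z^2 + x^4*y^3*z + x^2*y^5*z + 2*x^2*y^3*z^3 - x*y^4*z^2 - x*y^2*z^4 - x^4*y*z - 6*x^2*y^3*z - x^2*y*z^3 + x^3*y^2 + x*y^4 + 6*x*y^2*z^2 + 3*x^2*y*z - y^3*z - y*z^3 - 3*x*y^2 + 3*y*z - x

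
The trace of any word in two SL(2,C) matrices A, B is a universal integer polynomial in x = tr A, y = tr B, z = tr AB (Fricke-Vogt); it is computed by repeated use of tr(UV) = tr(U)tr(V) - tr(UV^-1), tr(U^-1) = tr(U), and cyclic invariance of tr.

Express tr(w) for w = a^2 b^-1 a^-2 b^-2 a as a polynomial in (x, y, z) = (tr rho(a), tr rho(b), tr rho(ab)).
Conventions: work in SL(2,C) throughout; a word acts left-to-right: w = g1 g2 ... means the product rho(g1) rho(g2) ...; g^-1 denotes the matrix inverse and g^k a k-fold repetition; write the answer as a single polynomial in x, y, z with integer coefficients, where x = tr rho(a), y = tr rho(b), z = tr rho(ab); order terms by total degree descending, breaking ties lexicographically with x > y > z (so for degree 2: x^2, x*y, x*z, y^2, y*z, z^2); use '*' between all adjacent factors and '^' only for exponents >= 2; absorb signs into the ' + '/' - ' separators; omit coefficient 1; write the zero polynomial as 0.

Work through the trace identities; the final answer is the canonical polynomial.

use: trace(a^2) = trace(a)*trace(a) - trace(1)  (reduce the a square) = x^2 - 2
trace(a^2 b) = trace(a)*trace(b a) - trace(b)  (reduce the a square) = x*z - y
trace(b^-1 a^2) = trace(a^2)*trace(b) - trace(a^2 b)  (eliminate b^-1) = x^2*y - x*z - y
apply: trace(b^2 a) = trace(b)*trace(a b) - trace(a)  (reduce the b square) = y*z - x
trace(b^2) = trace(b)*trace(b) - trace(1)  (reduce the b square) = y^2 - 2
apply: trace(b^2 a^2) = trace(a)*trace(b^2 a) - trace(b^2)  (reduce the a square) = x*y*z - x^2 - y^2 + 2
use: trace(b a^3 b) = trace(a)*trace(b^2 a^2) - trace(b^2 a)  (reduce the a square) = x^2*y*z - x^3 - x*y^2 - y*z + 3*x
apply: trace(b a b a) = trace(a b)*trace(a b) - trace(1)  (split on a) = z^2 - 2
trace(b a b a^2) = trace(a)*trace(b a b a) - trace(b a b)  (reduce the a square) = x*z^2 - y*z - x
use: trace(b a^3 b a) = trace(a)*trace(b a b a^2) - trace(b a b a)  (reduce the a square) = x^2*z^2 - x*y*z - x^2 - z^2 + 2
use: trace(a^3 b a^-1 b) = trace(b a^3 b)*trace(a) - trace(b a^3 b a)  (eliminate a^-1) = x^3*y*z - x^4 - x^2*y^2 - x^2*z^2 + 4*x^2 + z^2 - 2
trace(a^-1 b^-1 a^3 b) = trace(a^3 b a^-1)*trace(b) - trace(a^3 b a^-1 b)  (eliminate b^-1) = -x^3*y*z + x^4 + x^2*y^2 + x^2*z^2 + x*y*z - 4*x^2 - y^2 - z^2 + 2
apply: trace(a^-1 b^-1 a^3 b^-1) = trace(a^-1 b^-1 a^3)*trace(b) - trace(a^-1 b^-1 a^3 b)  (eliminate b^-1) = x^3*y*z - x^4 - x^2*z^2 - 2*x*y*z + 4*x^2 + z^2 - 2
trace(a^3) = trace(a)*trace(a^2) - trace(a)  (reduce the a square) = x^3 - 3*x
apply: trace(a^3 b) = trace(a)*trace(b a^2) - trace(b a)  (reduce the a square) = x^2*z - x*y - z
trace(b^-1 a^3) = trace(a^3)*trace(b) - trace(a^3 b)  (eliminate b^-1) = x^3*y - x^2*z - 2*x*y + z
trace(b^-1 a^3 b^-1) = trace(b^-1 a^3)*trace(b) - trace(b^-1 a^3 b)  (eliminate b^-1) = x^3*y^2 - x^2*y*z - x^3 - 2*x*y^2 + y*z + 3*x
apply: trace(a^3 b^-1 a^-2 b^-1) = trace(a^-1 b^-1 a^3 b^-1)*trace(a) - trace(a^-1 b^-1 a^3 b^-1 a)  (eliminate a^-1) = x^4*y*z - x^5 - x^3*y^2 - x^3*z^2 - x^2*y*z + 5*x^3 + 2*x*y^2 + x*z^2 - y*z - 5*x
use: trace(a b^-1) = trace(a)*trace(b) - trace(a b)  (eliminate b^-1) = x*y - z
apply: trace(a^2 b^-1 a^-2 b^-2 a) = trace(a^3 b^-1 a^-2 b^-1)*trace(b) - trace(a^3 b^-1 a^-2)  (eliminate b^-1) = x^4*y^2*z - x^5*y - x^3*y^3 - x^3*y*z^2 - x^2*y^2*z + 5*x^3*y + 2*x*y^3 + x*y*z^2 - y^2*z - 6*x*y + z

x^4*y^2*z - x^5*y - x^3*y^3 - x^3*y*z^2 - x^2*y^2*z + 5*x^3*y + 2*x*y^3 + x*y*z^2 - y^2*z - 6*x*y + z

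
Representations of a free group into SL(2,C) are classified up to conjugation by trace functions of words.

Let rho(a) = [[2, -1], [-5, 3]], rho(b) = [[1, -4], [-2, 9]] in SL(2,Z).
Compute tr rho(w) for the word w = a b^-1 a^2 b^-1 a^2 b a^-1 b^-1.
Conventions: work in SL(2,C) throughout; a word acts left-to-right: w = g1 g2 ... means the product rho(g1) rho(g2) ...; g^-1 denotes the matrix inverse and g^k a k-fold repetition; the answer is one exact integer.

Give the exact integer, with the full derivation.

rho(a) = [[2, -1], [-5, 3]]
... * rho(b^-1) = [[9, 4], [2, 1]]  ->  [[16, 7], [-39, -17]]
... * rho(a) = [[2, -1], [-5, 3]]  ->  [[-3, 5], [7, -12]]
... * rho(a) = [[2, -1], [-5, 3]]  ->  [[-31, 18], [74, -43]]
... * rho(b^-1) = [[9, 4], [2, 1]]  ->  [[-243, -106], [580, 253]]
... * rho(a) = [[2, -1], [-5, 3]]  ->  [[44, -75], [-105, 179]]
... * rho(a) = [[2, -1], [-5, 3]]  ->  [[463, -269], [-1105, 642]]
... * rho(b) = [[1, -4], [-2, 9]]  ->  [[1001, -4273], [-2389, 10198]]
... * rho(a^-1) = [[3, 1], [5, 2]]  ->  [[-18362, -7545], [43823, 18007]]
... * rho(b^-1) = [[9, 4], [2, 1]]  ->  [[-180348, -80993], [430421, 193299]]
tr = -180348 + 193299 = 12951

12951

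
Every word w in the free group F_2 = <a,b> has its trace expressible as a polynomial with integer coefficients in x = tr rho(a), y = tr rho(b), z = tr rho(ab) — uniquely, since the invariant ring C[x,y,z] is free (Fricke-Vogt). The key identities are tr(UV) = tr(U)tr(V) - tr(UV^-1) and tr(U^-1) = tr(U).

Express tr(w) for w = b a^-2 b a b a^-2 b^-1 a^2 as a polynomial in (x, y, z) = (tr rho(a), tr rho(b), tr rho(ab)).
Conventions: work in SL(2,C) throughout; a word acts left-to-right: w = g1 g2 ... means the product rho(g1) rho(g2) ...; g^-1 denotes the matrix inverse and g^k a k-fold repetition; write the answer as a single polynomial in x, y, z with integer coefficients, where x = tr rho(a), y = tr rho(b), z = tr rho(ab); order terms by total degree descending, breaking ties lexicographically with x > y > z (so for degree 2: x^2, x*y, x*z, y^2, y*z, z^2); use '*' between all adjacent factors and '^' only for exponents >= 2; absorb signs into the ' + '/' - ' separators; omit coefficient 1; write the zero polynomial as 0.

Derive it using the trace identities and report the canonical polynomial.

-x^5*y^2*z^2 + 2*x^6*y*z + x^4*y^3*z + 2*x^4*y*z^3 - x^7 - x^5*y^2 - 2*x^5*z^2 - x^3*z^4 - 8*x^4*y*z - x^2*y^3*z - x^2*y*z^3 + 7*x^5 + 3*x^3*y^2 + 7*x^3*z^2 + 6*x^2*y*z - 14*x^3 - x*y^2 - 2*x*z^2 - y*z + 7*x

and trace(a b a b) = trace(b a)*trace(b a) - trace(1)   [split at a repeated b] = z^2 - 2
next, trace(a b a) = trace(a)*trace(b a) - trace(b)   [square of a] = x*z - y
trace(b a b a b) = trace(b)*trace(a b a b) - trace(a b a)   [square of b] = y*z^2 - x*z - y
trace(b a b a b a) = trace(b a)*trace(b a b a) - trace(b^-1 a^-1)   [split at a repeated b] = z^3 - 3*z
trace(a b a^-1 b a b) = trace(b a b a b)*trace(a) - trace(b a b a b a)   [inverse elimination on a] = x*y*z^2 - x^2*z - z^3 - x*y + 3*z
and trace(b^2 a) = trace(b)*trace(a b) - trace(a)   [square of b] = y*z - x
next, trace(b^2) = trace(b)*trace(b) - trace(1)   [square of b] = y^2 - 2
next, trace(a b^2 a) = trace(a)*trace(b^2 a) - trace(b^2)   [square of a] = x*y*z - x^2 - y^2 + 2
trace(b^2 a b^2 a) = trace(b)*trace(a b^2 a b) - trace(a b^2 a)   [square of b] = y^2*z^2 - 2*x*y*z + x^2 - 2
next, trace(a b^3) = trace(b)*trace(b a b) - trace(b a)   [square of b] = y^2*z - x*y - z
trace(b^2 a b^2) = trace(b)*trace(a b^3) - trace(a b^2)   [square of b] = y^3*z - x*y^2 - 2*y*z + x
trace(b a b^2 a^2 b) = trace(a)*trace(b^2 a b^2 a) - trace(b^2 a b^2)   [square of a] = x*y^2*z^2 - 2*x^2*y*z - y^3*z + x^3 + x*y^2 + 2*y*z - 3*x
and trace(a^2 b a b a b) = trace(a)*trace(b a b a b a) - trace(b a b a b)   [square of a] = x*z^3 - y*z^2 - 2*x*z + y
trace(a b a b a) = trace(a)*trace(b a b a) - trace(b a b)   [square of a] = x*z^2 - y*z - x
trace(a^2 b a b a) = trace(a)*trace(a b a b a) - trace(a b a b)   [square of a] = x^2*z^2 - x*y*z - x^2 - z^2 + 2
trace(b a b^2 a^2 b a) = trace(b)*trace(a^2 b a b a b) - trace(a^2 b a b a)   [square of b] = x*y*z^3 - x^2*z^2 - y^2*z^2 - x*y*z + x^2 + y^2 + z^2 - 2
next, trace(b a^2 b a^-1 b a b) = trace(b a b^2 a^2 b)*trace(a) - trace(b a b^2 a^2 b a)   [inverse elimination on a] = x^2*y^2*z^2 - 2*x^3*y*z - x*y^3*z - x*y*z^3 + x^4 + x^2*y^2 + x^2*z^2 + y^2*z^2 + 3*x*y*z - 4*x^2 - y^2 - z^2 + 2
trace(b^2 a b a b a) = trace(b)*trace(a b a b a b) - trace(a b a b a)   [square of b] = y*z^3 - x*z^2 - 2*y*z + x
and trace(b^2 a b a b) = trace(b)*trace(b a b a b) - trace(b a b a)   [square of b] = y^2*z^2 - x*y*z - y^2 - z^2 + 2
next, trace(b a b a b a^2 b) = trace(a)*trace(b^2 a b a b a) - trace(b^2 a b a b)   [square of a] = x*y*z^3 - x^2*z^2 - y^2*z^2 - x*y*z + x^2 + y^2 + z^2 - 2
trace(b a b a b a b a) = trace(a b)*trace(a b a b a b) - trace(a^-1 b^-1 a^-1 b^-1)   [split at a repeated a] = z^4 - 4*z^2 + 2
trace(b a b a b a^2 b a) = trace(a)*trace(b a b a b a b a) - trace(b a b a b a b)   [square of a] = x*z^4 - y*z^3 - 3*x*z^2 + 2*y*z + x
trace(b a^2 b a^-1 b a b a) = trace(b a b a b a^2 b)*trace(a) - trace(b a b a b a^2 b a)   [inverse elimination on a] = x^2*y*z^3 - x^3*z^2 - x*y^2*z^2 - x*z^4 - x^2*y*z + y*z^3 + x^3 + x*y^2 + 4*x*z^2 - 2*y*z - 3*x
and trace(a^2 b a^-1 b a b a^-1 b) = trace(b a^2 b a^-1 b a b)*trace(a) - trace(b a^2 b a^-1 b a b a)   [inverse elimination on a] = x^3*y^2*z^2 - 2*x^4*y*z - x^2*y^3*z - 2*x^2*y*z^3 + x^5 + x^3*y^2 + 2*x^3*z^2 + 2*x*y^2*z^2 + x*z^4 + 4*x^2*y*z - y*z^3 - 5*x^3 - 2*x*y^2 - 5*x*z^2 + 2*y*z + 5*x
trace(b a b a^-1 b^-1 a^2 b a^-1) = trace(a^2 b a^-1 b a b a^-1)*trace(b) - trace(a^2 b a^-1 b a b a^-1 b)   [inverse elimination on b] = -x^3*y^2*z^2 + 2*x^4*y*z + x^2*y^3*z + 2*x^2*y*z^3 - x^5 - x^3*y^2 - 2*x^3*z^2 - x*y^2*z^2 - x*z^4 - 5*x^2*y*z + 5*x^3 + x*y^2 + 5*x*z^2 + y*z - 5*x
next, trace(a^2 b^2 a b a^-1 b) = trace(b a^2 b^2 a b)*trace(a) - trace(b a^2 b^2 a b a)   [inverse elimination on a] = x^2*y^2*z^2 - 2*x^3*y*z - x*y^3*z - x*y*z^3 + x^4 + x^2*y^2 + x^2*z^2 + y^2*z^2 + 3*x*y*z - 4*x^2 - y^2 - z^2 + 2
trace(b a b a^-1 b^-1 a^2 b) = trace(a^2 b^2 a b a^-1)*trace(b) - trace(a^2 b^2 a b a^-1 b)   [inverse elimination on b] = -x^2*y^2*z^2 + 2*x^3*y*z + x*y^3*z + x*y*z^3 - x^4 - x^2*y^2 - x^2*z^2 - 4*x*y*z + 4*x^2 + z^2 - 2
and trace(b^-1 a^2 b a^-2 b a b a^-1) = trace(b a b a^-1 b^-1 a^2 b a^-1)*trace(a) - trace(b a b a^-1 b^-1 a^2 b)   [inverse elimination on a] = -x^4*y^2*z^2 + 2*x^5*y*z + x^3*y^3*z + 2*x^3*y*z^3 - x^6 - x^4*y^2 - 2*x^4*z^2 - x^2*z^4 - 7*x^3*y*z - x*y^3*z - x*y*z^3 + 6*x^4 + 2*x^2*y^2 + 6*x^2*z^2 + 5*x*y*z - 9*x^2 - z^2 + 2
and trace(b a^3 b) = trace(a)*trace(a b^2 a) - trace(a b^2)   [square of a] = x^2*y*z - x^3 - x*y^2 - y*z + 3*x
and trace(b a^3 b a^-1) = trace(b a^3 b)*trace(a) - trace(b a^3 b a)   [inverse elimination on a] = x^3*y*z - x^4 - x^2*y^2 - x^2*z^2 + 4*x^2 + z^2 - 2
trace(a^2 b a^-2 b a) = trace(b a^3 b a^-1)*trace(a) - trace(b a^3 b)   [inverse elimination on a] = x^4*y*z - x^5 - x^3*y^2 - x^3*z^2 - x^2*y*z + 5*x^3 + x*y^2 + x*z^2 + y*z - 5*x
next, trace(b a^-2 b a b a^-2 b^-1 a^2) = trace(b^-1 a^2 b a^-2 b a b a^-1)*trace(a) - trace(b^-1 a^2 b a^-2 b a b)   [inverse elimination on a] = -x^5*y^2*z^2 + 2*x^6*y*z + x^4*y^3*z + 2*x^4*y*z^3 - x^7 - x^5*y^2 - 2*x^5*z^2 - x^3*z^4 - 8*x^4*y*z - x^2*y^3*z - x^2*y*z^3 + 7*x^5 + 3*x^3*y^2 + 7*x^3*z^2 + 6*x^2*y*z - 14*x^3 - x*y^2 - 2*x*z^2 - y*z + 7*x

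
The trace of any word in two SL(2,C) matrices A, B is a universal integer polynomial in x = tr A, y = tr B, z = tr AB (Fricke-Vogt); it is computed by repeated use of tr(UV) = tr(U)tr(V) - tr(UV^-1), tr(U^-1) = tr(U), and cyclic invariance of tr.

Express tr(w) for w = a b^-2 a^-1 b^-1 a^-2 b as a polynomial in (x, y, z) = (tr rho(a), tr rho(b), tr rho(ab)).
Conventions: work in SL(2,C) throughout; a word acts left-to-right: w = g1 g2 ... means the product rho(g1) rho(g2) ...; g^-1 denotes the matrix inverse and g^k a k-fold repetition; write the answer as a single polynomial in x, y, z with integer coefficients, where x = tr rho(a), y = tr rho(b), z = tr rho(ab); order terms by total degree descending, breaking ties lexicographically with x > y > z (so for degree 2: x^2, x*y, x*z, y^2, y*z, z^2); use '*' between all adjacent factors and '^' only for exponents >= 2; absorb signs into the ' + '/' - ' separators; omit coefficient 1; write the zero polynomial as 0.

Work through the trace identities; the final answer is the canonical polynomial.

-x^2*y^2*z^2 + x^3*y*z + x*y^3*z + x*y*z^3 - 3*x*y*z - x^2 - y^2 + 2

tr(b a b) = tr(b) tr(a b) - tr(a) = y*z - x
tr(b a b a) = tr(b a) tr(b a) - tr(1)   [split at repeated b] = z^2 - 2
so tr(a^-1 b a b) = tr(b a b) tr(a) - tr(b a b a) = x*y*z - x^2 - z^2 + 2
reduce: tr(b a b^-1 a^-1) = tr(a^-1 b a) tr(b) - tr(a^-1 b a b) = -x*y*z + x^2 + y^2 + z^2 - 2
tr(b^-1 a^-2 b a) = tr(b a b^-1 a^-1) tr(a) - tr(b a b^-1) = -x^2*y*z + x^3 + x*y^2 + x*z^2 - 3*x
reduce: tr(a^-1 b) = tr(b) tr(a) - tr(b a) = x*y - z
tr(b^-1 a^-2 b a b^-1) = tr(b^-1 a^-2 b a) tr(b) - tr(b^-1 a^-2 b a b) = -x^2*y^2*z + x^3*y + x*y^3 + x*y*z^2 - 4*x*y + z
tr(a^2 b) = tr(a) tr(b a) - tr(b) = x*z - y
tr(a^2) = tr(a) tr(a) - tr(1) = x^2 - 2
reduce: tr(a b^2 a) = tr(b) tr(a^2 b) - tr(a^2) = x*y*z - x^2 - y^2 + 2
tr(a b^2 a b) = tr(b) tr(a b a b) - tr(a b a) = y*z^2 - x*z - y
so tr(b a b^-1 a b) = tr(a b^2 a) tr(b) - tr(a b^2 a b) = x*y^2*z - x^2*y - y^3 - y*z^2 + x*z + 3*y
so tr(a b a b a) = tr(a) tr(b a b a) - tr(b a b) = x*z^2 - y*z - x
tr(a b a b a b) = tr(a b) tr(a b a b) - tr(a^-1 b^-1)   [split at repeated a] = z^3 - 3*z
tr(b a b^-1 a b a) = tr(a b a b a) tr(b) - tr(a b a b a b) = x*y*z^2 - y^2*z - z^3 - x*y + 3*z
reduce: tr(a^-1 b a b^-1 a b) = tr(b a b^-1 a b) tr(a) - tr(b a b^-1 a b a) = x^2*y^2*z - x^3*y - x*y^3 - 2*x*y*z^2 + x^2*z + y^2*z + z^3 + 4*x*y - 3*z
so tr(b a b^-1 a b^-1 a^-1) = tr(a^-1 b a b^-1 a) tr(b) - tr(a^-1 b a b^-1 a b) = -x^2*y^2*z + x^3*y + x*y^3 + 2*x*y*z^2 - x^2*z - y^2*z - z^3 - 3*x*y + 3*z
so tr(a b^-1 a) = tr(a^2) tr(b) - tr(a^2 b) = x^2*y - x*z - y
tr(b^-1 a^-2 b a b^-1 a) = tr(b a b^-1 a b^-1 a^-1) tr(a) - tr(b a b^-1 a b^-1) = -x^3*y^2*z + x^4*y + x^2*y^3 + 2*x^2*y*z^2 - x^3*z - x*y^2*z - x*z^3 - 4*x^2*y + 4*x*z + y
tr(b^-1 a^-1 b^-1 a^-2 b a) = tr(b^-1 a^-2 b a b^-1) tr(a) - tr(b^-1 a^-2 b a b^-1 a) = -x^2*y*z^2 + x^3*z + x*y^2*z + x*z^3 - 3*x*z - y
tr(a b^-2 a^-1 b^-1 a^-2 b) = tr(b^-1 a^-1 b^-1 a^-2 b a) tr(b) - tr(b^-1 a^-1 b^-1 a^-2 b a b) = -x^2*y^2*z^2 + x^3*y*z + x*y^3*z + x*y*z^3 - 3*x*y*z - x^2 - y^2 + 2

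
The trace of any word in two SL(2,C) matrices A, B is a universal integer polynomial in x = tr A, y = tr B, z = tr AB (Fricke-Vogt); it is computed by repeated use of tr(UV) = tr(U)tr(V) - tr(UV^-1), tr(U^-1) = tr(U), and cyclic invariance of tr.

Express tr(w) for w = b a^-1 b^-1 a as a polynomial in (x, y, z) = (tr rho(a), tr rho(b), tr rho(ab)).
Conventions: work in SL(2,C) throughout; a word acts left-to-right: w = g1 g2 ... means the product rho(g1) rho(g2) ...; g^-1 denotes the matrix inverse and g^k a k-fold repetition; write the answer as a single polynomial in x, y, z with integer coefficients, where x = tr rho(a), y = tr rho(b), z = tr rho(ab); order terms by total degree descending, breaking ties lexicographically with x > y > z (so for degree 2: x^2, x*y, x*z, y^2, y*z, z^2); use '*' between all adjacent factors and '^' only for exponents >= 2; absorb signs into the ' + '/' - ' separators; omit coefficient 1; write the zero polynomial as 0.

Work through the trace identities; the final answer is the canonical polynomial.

use: tr(b a b) = tr(b)*tr(a b) - tr(a)  (reduce the b square) = y*z - x
apply: tr(b a b a) = tr(b a)*tr(b a) - tr(1)  (split on b) = z^2 - 2
tr(a b a^-1 b) = tr(b a b)*tr(a) - tr(b a b a)  (eliminate a^-1) = x*y*z - x^2 - z^2 + 2
apply: tr(b a^-1 b^-1 a) = tr(a b a^-1)*tr(b) - tr(a b a^-1 b)  (eliminate b^-1) = -x*y*z + x^2 + y^2 + z^2 - 2

-x*y*z + x^2 + y^2 + z^2 - 2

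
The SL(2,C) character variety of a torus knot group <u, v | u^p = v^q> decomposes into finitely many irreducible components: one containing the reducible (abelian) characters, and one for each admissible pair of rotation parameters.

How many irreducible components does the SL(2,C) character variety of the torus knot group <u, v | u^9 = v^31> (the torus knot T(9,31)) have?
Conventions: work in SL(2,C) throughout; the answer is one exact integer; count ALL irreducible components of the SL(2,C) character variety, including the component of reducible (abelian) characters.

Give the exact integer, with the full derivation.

121

In the torus knot group T(9,31), u^9 = v^31 is central, so an irreducible representation sends it to +I or -I (Schur).
On an irreducible component, tr(u) is locked at 2*cos(pi*alpha/9) for some alpha in 1..8, and tr(v) at 2*cos(pi*beta/31) for some beta in 1..30.
The two central values (-1)^alpha I and (-1)^beta I must be the same matrix, so alpha and beta share a parity.
Counting: 4 odd alphas x 15 odd betas + 4 even alphas x 15 even betas = 60 + 60 = 120.
Total: 120 irreducible-character components + 1 reducible (abelian) component = 121.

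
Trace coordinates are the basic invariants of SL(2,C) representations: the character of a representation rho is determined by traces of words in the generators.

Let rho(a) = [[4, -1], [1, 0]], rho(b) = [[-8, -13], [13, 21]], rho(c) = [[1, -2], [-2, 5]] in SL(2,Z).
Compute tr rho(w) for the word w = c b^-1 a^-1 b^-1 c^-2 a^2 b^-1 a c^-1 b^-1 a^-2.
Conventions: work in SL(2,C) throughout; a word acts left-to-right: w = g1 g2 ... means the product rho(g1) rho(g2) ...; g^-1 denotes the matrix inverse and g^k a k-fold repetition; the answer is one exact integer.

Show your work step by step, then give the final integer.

458394062182

rho(c) = [[1, -2], [-2, 5]]
... * rho(b^-1) = [[21, 13], [-13, -8]]  ->  [[47, 29], [-107, -66]]
... * rho(a^-1) = [[0, 1], [-1, 4]]  ->  [[-29, 163], [66, -371]]
... * rho(b^-1) = [[21, 13], [-13, -8]]  ->  [[-2728, -1681], [6209, 3826]]
... * rho(c^-1) = [[5, 2], [2, 1]]  ->  [[-17002, -7137], [38697, 16244]]
... * rho(c^-1) = [[5, 2], [2, 1]]  ->  [[-99284, -41141], [225973, 93638]]
... * rho(a) = [[4, -1], [1, 0]]  ->  [[-438277, 99284], [997530, -225973]]
... * rho(a) = [[4, -1], [1, 0]]  ->  [[-1653824, 438277], [3764147, -997530]]
... * rho(b^-1) = [[21, 13], [-13, -8]]  ->  [[-40427905, -25005928], [92014977, 56914151]]
... * rho(a) = [[4, -1], [1, 0]]  ->  [[-186717548, 40427905], [424974059, -92014977]]
... * rho(c^-1) = [[5, 2], [2, 1]]  ->  [[-852731930, -333007191], [1940840341, 757933141]]
... * rho(b^-1) = [[21, 13], [-13, -8]]  ->  [[-13578277047, -8421457562], [30904516328, 19167459305]]
... * rho(a^-1) = [[0, 1], [-1, 4]]  ->  [[8421457562, -47264107295], [-19167459305, 107574353548]]
... * rho(a^-1) = [[0, 1], [-1, 4]]  ->  [[47264107295, -180634971618], [-107574353548, 411129954887]]
tr = 47264107295 + 411129954887 = 458394062182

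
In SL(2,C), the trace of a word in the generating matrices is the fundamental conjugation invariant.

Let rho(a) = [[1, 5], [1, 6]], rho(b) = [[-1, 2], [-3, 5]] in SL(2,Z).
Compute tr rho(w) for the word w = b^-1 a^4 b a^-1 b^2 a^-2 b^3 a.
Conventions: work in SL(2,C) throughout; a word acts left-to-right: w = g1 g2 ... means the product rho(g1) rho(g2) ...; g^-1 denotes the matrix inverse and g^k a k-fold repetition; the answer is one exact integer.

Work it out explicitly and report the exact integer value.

2135316796

rho(b^-1) = [[5, -2], [3, -1]]
... * rho(a) = [[1, 5], [1, 6]]  ->  [[3, 13], [2, 9]]
... * rho(a) = [[1, 5], [1, 6]]  ->  [[16, 93], [11, 64]]
... * rho(a) = [[1, 5], [1, 6]]  ->  [[109, 638], [75, 439]]
... * rho(a) = [[1, 5], [1, 6]]  ->  [[747, 4373], [514, 3009]]
... * rho(b) = [[-1, 2], [-3, 5]]  ->  [[-13866, 23359], [-9541, 16073]]
... * rho(a^-1) = [[6, -5], [-1, 1]]  ->  [[-106555, 92689], [-73319, 63778]]
... * rho(b) = [[-1, 2], [-3, 5]]  ->  [[-171512, 250335], [-118015, 172252]]
... * rho(b) = [[-1, 2], [-3, 5]]  ->  [[-579493, 908651], [-398741, 625230]]
... * rho(a^-1) = [[6, -5], [-1, 1]]  ->  [[-4385609, 3806116], [-3017676, 2618935]]
... * rho(a^-1) = [[6, -5], [-1, 1]]  ->  [[-30119770, 25734161], [-20724991, 17707315]]
... * rho(b) = [[-1, 2], [-3, 5]]  ->  [[-47082713, 68431265], [-32396954, 47086593]]
... * rho(b) = [[-1, 2], [-3, 5]]  ->  [[-158211082, 247990899], [-108862825, 170639057]]
... * rho(b) = [[-1, 2], [-3, 5]]  ->  [[-585761615, 923532331], [-403054346, 635469635]]
... * rho(a) = [[1, 5], [1, 6]]  ->  [[337770716, 2612385911], [232415289, 1797546080]]
tr = 337770716 + 1797546080 = 2135316796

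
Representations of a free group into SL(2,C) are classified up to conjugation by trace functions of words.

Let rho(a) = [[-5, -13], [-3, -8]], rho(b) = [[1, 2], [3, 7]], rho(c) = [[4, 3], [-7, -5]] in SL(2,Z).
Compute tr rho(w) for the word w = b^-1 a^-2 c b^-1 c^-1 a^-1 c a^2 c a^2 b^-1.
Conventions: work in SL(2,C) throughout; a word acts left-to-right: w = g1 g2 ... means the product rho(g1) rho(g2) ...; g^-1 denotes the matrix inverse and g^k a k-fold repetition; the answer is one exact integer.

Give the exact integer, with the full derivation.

rho(b^-1) = [[7, -2], [-3, 1]]
... * rho(a^-1) = [[-8, 13], [3, -5]]  ->  [[-62, 101], [27, -44]]
... * rho(a^-1) = [[-8, 13], [3, -5]]  ->  [[799, -1311], [-348, 571]]
... * rho(c) = [[4, 3], [-7, -5]]  ->  [[12373, 8952], [-5389, -3899]]
... * rho(b^-1) = [[7, -2], [-3, 1]]  ->  [[59755, -15794], [-26026, 6879]]
... * rho(c^-1) = [[-5, -3], [7, 4]]  ->  [[-409333, -242441], [178283, 105594]]
... * rho(a^-1) = [[-8, 13], [3, -5]]  ->  [[2547341, -4109124], [-1109482, 1789709]]
... * rho(c) = [[4, 3], [-7, -5]]  ->  [[38953232, 28187643], [-16965891, -12276991]]
... * rho(a) = [[-5, -13], [-3, -8]]  ->  [[-279329089, -731893160], [121660428, 318772511]]
... * rho(a) = [[-5, -13], [-3, -8]]  ->  [[3592324925, 9486423437], [-1564619673, -4131765652]]
... * rho(c) = [[4, 3], [-7, -5]]  ->  [[-52035664359, -36655142410], [22663880872, 15964969241]]
... * rho(a) = [[-5, -13], [-3, -8]]  ->  [[370143749025, 969704775947], [-161214312083, -422350205264]]
... * rho(a) = [[-5, -13], [-3, -8]]  ->  [[-4759833072966, -12569506944901], [2073122176207, 5474587699191]]
... * rho(b^-1) = [[7, -2], [-3, 1]]  ->  [[4389689323941, -3049840798969], [-1911907864124, 1328343346777]]
tr = 4389689323941 + 1328343346777 = 5718032670718

5718032670718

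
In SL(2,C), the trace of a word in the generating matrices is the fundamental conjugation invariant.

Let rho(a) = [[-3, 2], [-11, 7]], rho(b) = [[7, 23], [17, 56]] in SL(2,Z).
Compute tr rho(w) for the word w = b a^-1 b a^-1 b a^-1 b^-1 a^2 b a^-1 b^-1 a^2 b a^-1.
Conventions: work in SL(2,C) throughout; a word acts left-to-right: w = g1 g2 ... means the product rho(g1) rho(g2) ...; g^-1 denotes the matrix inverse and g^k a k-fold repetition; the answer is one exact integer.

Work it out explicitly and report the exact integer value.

rho(b) = [[7, 23], [17, 56]]
... * rho(a^-1) = [[7, -2], [11, -3]]  ->  [[302, -83], [735, -202]]
... * rho(b) = [[7, 23], [17, 56]]  ->  [[703, 2298], [1711, 5593]]
... * rho(a^-1) = [[7, -2], [11, -3]]  ->  [[30199, -8300], [73500, -20201]]
... * rho(b) = [[7, 23], [17, 56]]  ->  [[70293, 229777], [171083, 559244]]
... * rho(a^-1) = [[7, -2], [11, -3]]  ->  [[3019598, -829917], [7349265, -2019898]]
... * rho(b^-1) = [[56, -23], [-17, 7]]  ->  [[183206077, -75260173], [445897106, -183172381]]
... * rho(a) = [[-3, 2], [-11, 7]]  ->  [[278243672, -160409057], [677204873, -390412455]]
... * rho(a) = [[-3, 2], [-11, 7]]  ->  [[929768611, -566376055], [2262922386, -1378477439]]
... * rho(b) = [[7, 23], [17, 56]]  ->  [[-3120012658, -10332381027], [-7593659761, -25147521706]]
... * rho(a^-1) = [[7, -2], [11, -3]]  ->  [[-135496279903, 37237168397], [-329778357093, 90629884640]]
... * rho(b^-1) = [[56, -23], [-17, 7]]  ->  [[-8220823537317, 3377074616548], [-20008296036088, 8219311405619]]
... * rho(a) = [[-3, 2], [-11, 7]]  ->  [[-12485350170077, 7197875241202], [-30387537353545, 17518587767157]]
... * rho(a) = [[-3, 2], [-11, 7]]  ->  [[-41720577142991, 25414426348260], [-101541853378092, 61855039663009]]
... * rho(b) = [[7, 23], [17, 56]]  ->  [[140001207919483, 463634601213767], [340742700624509, 1128419593432388]]
... * rho(a^-1) = [[7, -2], [11, -3]]  ->  [[6079989068787818, -1670906219480267], [14797814432127831, -4066744181546182]]
tr = 6079989068787818 + -4066744181546182 = 2013244887241636

2013244887241636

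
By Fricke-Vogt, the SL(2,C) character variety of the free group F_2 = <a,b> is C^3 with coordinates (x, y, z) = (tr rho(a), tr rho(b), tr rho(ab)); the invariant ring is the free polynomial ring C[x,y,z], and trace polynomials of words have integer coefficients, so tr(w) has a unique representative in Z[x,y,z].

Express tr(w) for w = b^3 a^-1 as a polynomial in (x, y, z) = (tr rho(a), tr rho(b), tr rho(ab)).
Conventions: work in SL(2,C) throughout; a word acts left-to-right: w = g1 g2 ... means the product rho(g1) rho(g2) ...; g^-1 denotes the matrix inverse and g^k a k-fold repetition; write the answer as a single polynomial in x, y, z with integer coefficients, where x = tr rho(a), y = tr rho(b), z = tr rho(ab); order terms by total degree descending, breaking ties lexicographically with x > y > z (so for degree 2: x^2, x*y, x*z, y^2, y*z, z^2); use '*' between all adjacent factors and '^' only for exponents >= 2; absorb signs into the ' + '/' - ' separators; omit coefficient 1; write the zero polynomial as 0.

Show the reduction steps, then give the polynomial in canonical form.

apply: trace(b^2) = trace(b) trace(b) - trace(1)   [square of b] = y^2 - 2
trace(b^3) = trace(b) trace(b^2) - trace(b)   [square of b] = y^3 - 3*y
use: trace(b a b) = trace(b) trace(a b) - trace(a)   [square of b] = y*z - x
use: trace(b^3 a) = trace(b) trace(b a b) - trace(b a)   [square of b] = y^2*z - x*y - z
apply: trace(b^3 a^-1) = trace(b^3) trace(a) - trace(b^3 a)   [inverse elimination on a] = x*y^3 - y^2*z - 2*x*y + z

x*y^3 - y^2*z - 2*x*y + z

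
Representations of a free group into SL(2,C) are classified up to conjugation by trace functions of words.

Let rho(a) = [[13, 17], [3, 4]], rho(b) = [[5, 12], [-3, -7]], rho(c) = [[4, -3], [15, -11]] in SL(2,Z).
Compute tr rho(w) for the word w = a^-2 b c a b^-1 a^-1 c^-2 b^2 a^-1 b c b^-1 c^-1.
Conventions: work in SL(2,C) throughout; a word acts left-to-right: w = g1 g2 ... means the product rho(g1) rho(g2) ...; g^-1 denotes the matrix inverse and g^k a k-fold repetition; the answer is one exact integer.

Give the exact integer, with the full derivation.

-7955180824231330

rho(a^-1) = [[4, -17], [-3, 13]]
... * rho(a^-1) = [[4, -17], [-3, 13]]  ->  [[67, -289], [-51, 220]]
... * rho(b) = [[5, 12], [-3, -7]]  ->  [[1202, 2827], [-915, -2152]]
... * rho(c) = [[4, -3], [15, -11]]  ->  [[47213, -34703], [-35940, 26417]]
... * rho(a) = [[13, 17], [3, 4]]  ->  [[509660, 663809], [-387969, -505312]]
... * rho(b^-1) = [[-7, -12], [3, 5]]  ->  [[-1576193, -2796875], [1199847, 2129068]]
... * rho(a^-1) = [[4, -17], [-3, 13]]  ->  [[2085853, -9564094], [-1587816, 7280485]]
... * rho(c^-1) = [[-11, 3], [-15, 4]]  ->  [[120517027, -31998817], [-91741299, 24358492]]
... * rho(c^-1) = [[-11, 3], [-15, 4]]  ->  [[-845705042, 233555813], [643776909, -177789929]]
... * rho(b) = [[5, 12], [-3, -7]]  ->  [[-4929192649, -11783351195], [3752254332, 8969852411]]
... * rho(b) = [[5, 12], [-3, -7]]  ->  [[10704090340, 23333146577], [-8148285573, -17761914893]]
... * rho(a^-1) = [[4, -17], [-3, 13]]  ->  [[-27183078371, 121361369721], [20692602387, -92384038868]]
... * rho(b) = [[5, 12], [-3, -7]]  ->  [[-499999501018, -1175726528499], [380615128539, 894999500720]]
... * rho(c) = [[4, -3], [15, -11]]  ->  [[-19635895931557, 14432990316543], [14947453024956, -10986839893537]]
... * rho(b^-1) = [[-7, -12], [3, 5]]  ->  [[180750242470528, 307795702761399], [-137592690855303, -234303635767157]]
... * rho(c^-1) = [[-11, 3], [-15, 4]]  ->  [[-6605188208596793, 1773433538457180], [5028074135915688, -1349992615634537]]
tr = -6605188208596793 + -1349992615634537 = -7955180824231330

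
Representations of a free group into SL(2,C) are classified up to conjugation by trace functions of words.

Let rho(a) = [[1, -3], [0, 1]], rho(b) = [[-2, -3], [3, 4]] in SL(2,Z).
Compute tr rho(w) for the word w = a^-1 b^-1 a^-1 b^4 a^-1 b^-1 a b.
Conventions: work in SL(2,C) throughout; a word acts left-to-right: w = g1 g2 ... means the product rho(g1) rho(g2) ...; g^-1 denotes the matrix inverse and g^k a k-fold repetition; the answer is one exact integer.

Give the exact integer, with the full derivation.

-22300

rho(a^-1) = [[1, 3], [0, 1]]
... * rho(b^-1) = [[4, 3], [-3, -2]]  ->  [[-5, -3], [-3, -2]]
... * rho(a^-1) = [[1, 3], [0, 1]]  ->  [[-5, -18], [-3, -11]]
... * rho(b) = [[-2, -3], [3, 4]]  ->  [[-44, -57], [-27, -35]]
... * rho(b) = [[-2, -3], [3, 4]]  ->  [[-83, -96], [-51, -59]]
... * rho(b) = [[-2, -3], [3, 4]]  ->  [[-122, -135], [-75, -83]]
... * rho(b) = [[-2, -3], [3, 4]]  ->  [[-161, -174], [-99, -107]]
... * rho(a^-1) = [[1, 3], [0, 1]]  ->  [[-161, -657], [-99, -404]]
... * rho(b^-1) = [[4, 3], [-3, -2]]  ->  [[1327, 831], [816, 511]]
... * rho(a) = [[1, -3], [0, 1]]  ->  [[1327, -3150], [816, -1937]]
... * rho(b) = [[-2, -3], [3, 4]]  ->  [[-12104, -16581], [-7443, -10196]]
tr = -12104 + -10196 = -22300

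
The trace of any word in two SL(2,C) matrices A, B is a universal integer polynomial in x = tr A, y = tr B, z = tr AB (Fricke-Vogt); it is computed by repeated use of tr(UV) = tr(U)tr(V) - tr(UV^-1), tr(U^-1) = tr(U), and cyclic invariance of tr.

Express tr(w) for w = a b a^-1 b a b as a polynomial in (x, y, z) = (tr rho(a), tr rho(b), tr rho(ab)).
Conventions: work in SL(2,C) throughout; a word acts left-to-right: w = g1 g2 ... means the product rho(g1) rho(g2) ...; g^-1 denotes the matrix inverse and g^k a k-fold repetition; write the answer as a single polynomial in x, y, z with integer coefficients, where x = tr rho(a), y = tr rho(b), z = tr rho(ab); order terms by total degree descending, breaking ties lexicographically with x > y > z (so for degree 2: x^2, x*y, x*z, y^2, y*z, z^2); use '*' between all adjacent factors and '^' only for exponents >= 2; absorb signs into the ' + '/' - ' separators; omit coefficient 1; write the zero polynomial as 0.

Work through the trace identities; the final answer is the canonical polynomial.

x*y*z^2 - x^2*z - z^3 - x*y + 3*z

trace(a b a b) = trace(a b)*trace(a b) - trace(1)   [split at a repeated a] = z^2 - 2
trace(a b a) = trace(a)*trace(b a) - trace(b)   [square of a] = x*z - y
trace(b a b a b) = trace(b)*trace(a b a b) - trace(a b a)   [square of b] = y*z^2 - x*z - y
trace(b a b a b a) = trace(a b)*trace(a b a b) - trace(a^-1 b^-1)   [split at a repeated a] = z^3 - 3*z
trace(a b a^-1 b a b) = trace(b a b a b)*trace(a) - trace(b a b a b a)   [inverse elimination on a] = x*y*z^2 - x^2*z - z^3 - x*y + 3*z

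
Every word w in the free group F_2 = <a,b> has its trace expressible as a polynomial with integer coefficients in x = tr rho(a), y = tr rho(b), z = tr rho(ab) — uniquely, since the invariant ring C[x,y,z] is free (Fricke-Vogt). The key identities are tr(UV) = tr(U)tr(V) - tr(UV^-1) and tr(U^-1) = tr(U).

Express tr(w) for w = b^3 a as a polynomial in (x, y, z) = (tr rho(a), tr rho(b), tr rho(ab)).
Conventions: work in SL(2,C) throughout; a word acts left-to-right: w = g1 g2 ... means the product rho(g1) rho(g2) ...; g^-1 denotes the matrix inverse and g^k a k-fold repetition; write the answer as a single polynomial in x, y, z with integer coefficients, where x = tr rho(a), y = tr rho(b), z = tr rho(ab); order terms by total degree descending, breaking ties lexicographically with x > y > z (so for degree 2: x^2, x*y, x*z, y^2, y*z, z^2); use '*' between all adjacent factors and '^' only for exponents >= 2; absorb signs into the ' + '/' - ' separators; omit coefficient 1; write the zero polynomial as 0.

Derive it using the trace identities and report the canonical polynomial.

y^2*z - x*y - z

use: tr(b a b) = tr(b)*tr(a b) - tr(a) = y*z - x
tr(b^3 a) = tr(b)*tr(b a b) - tr(b a) = y^2*z - x*y - z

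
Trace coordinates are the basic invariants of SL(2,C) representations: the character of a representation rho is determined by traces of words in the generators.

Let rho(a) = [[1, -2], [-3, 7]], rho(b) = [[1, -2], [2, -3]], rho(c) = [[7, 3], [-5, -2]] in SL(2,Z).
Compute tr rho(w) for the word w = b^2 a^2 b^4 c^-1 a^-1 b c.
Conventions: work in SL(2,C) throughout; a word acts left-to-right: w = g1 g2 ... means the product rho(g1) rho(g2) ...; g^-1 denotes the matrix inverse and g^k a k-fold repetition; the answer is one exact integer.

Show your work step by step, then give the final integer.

rho(b) = [[1, -2], [2, -3]]
... * rho(b) = [[1, -2], [2, -3]]  ->  [[-3, 4], [-4, 5]]
... * rho(a) = [[1, -2], [-3, 7]]  ->  [[-15, 34], [-19, 43]]
... * rho(a) = [[1, -2], [-3, 7]]  ->  [[-117, 268], [-148, 339]]
... * rho(b) = [[1, -2], [2, -3]]  ->  [[419, -570], [530, -721]]
... * rho(b) = [[1, -2], [2, -3]]  ->  [[-721, 872], [-912, 1103]]
... * rho(b) = [[1, -2], [2, -3]]  ->  [[1023, -1174], [1294, -1485]]
... * rho(b) = [[1, -2], [2, -3]]  ->  [[-1325, 1476], [-1676, 1867]]
... * rho(c^-1) = [[-2, -3], [5, 7]]  ->  [[10030, 14307], [12687, 18097]]
... * rho(a^-1) = [[7, 2], [3, 1]]  ->  [[113131, 34367], [143100, 43471]]
... * rho(b) = [[1, -2], [2, -3]]  ->  [[181865, -329363], [230042, -416613]]
... * rho(c) = [[7, 3], [-5, -2]]  ->  [[2919870, 1204321], [3693359, 1523352]]
tr = 2919870 + 1523352 = 4443222

4443222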